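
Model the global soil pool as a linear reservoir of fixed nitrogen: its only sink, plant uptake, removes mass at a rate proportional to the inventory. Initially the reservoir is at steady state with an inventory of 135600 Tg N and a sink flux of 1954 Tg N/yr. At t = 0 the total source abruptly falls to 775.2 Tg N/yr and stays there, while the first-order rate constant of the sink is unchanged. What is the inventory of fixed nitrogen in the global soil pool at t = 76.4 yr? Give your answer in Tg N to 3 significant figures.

Residence time τ = M₀/F₀ = 69.40 yr. The eventual steady state is M_∞ = M₀·(F₁/F₀) = 135600 × 775.2/1954 = 53796 Tg N.
The anomaly ΔM(t) = M(t) − M_∞ decays as ΔM₀·e^(−t/τ) with ΔM₀ = 135600 − 53796 = 81800 Tg N.
At t = 76.4 yr, e^(−t/τ) = e^(−1.101) = 0.3326, so ΔM = 27210 Tg N and M = 53796 + 27210 = 81001 Tg N.

81000 Tg N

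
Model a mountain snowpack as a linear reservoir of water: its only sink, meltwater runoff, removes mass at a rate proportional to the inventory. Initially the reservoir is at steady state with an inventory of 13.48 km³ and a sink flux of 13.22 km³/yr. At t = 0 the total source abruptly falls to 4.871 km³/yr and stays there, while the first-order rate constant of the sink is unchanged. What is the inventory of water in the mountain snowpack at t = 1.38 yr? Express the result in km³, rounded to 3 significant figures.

Residence time τ = M₀/F₀ = 1.020 yr. The eventual steady state is M_∞ = M₀·(F₁/F₀) = 13.48 × 4.871/13.22 = 4.9668 km³.
The anomaly ΔM(t) = M(t) − M_∞ decays as ΔM₀·e^(−t/τ) with ΔM₀ = 13.48 − 4.9668 = 8.513 km³.
At t = 1.38 yr, e^(−t/τ) = e^(−1.353) = 0.2584, so ΔM = 2.200 km³ and M = 4.9668 + 2.200 = 7.1663 km³.

7.17 km³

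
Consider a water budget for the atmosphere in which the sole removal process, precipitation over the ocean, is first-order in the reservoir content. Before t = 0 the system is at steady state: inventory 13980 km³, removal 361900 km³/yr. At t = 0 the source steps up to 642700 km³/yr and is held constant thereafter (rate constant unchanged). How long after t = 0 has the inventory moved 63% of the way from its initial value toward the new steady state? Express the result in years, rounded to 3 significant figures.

τ = M₀/F₀ = 13980/361900 = 0.03863 yr.
The remaining gap fraction is e^(−t/τ); 63% covered ⇒ e^(−t/τ) = 0.370.
t = −τ ln(0.370) = 0.03863 × 0.9943 = 0.03841 yr.

0.0384 yr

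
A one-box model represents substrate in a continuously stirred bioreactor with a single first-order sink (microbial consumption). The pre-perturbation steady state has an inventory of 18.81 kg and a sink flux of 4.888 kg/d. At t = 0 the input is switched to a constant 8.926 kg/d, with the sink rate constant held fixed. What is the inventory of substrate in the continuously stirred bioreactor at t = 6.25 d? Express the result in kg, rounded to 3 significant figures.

31.3 kg

Residence time τ = M₀/F₀ = 3.848 d. The eventual steady state is M_∞ = M₀·(F₁/F₀) = 18.81 × 8.926/4.888 = 34.349 kg.
The anomaly ΔM(t) = M(t) − M_∞ decays as ΔM₀·e^(−t/τ) with ΔM₀ = 18.81 − 34.349 = −15.54 kg.
At t = 6.25 d, e^(−t/τ) = e^(−1.624) = 0.1971, so ΔM = −3.062 kg and M = 34.349 − 3.062 = 31.287 kg.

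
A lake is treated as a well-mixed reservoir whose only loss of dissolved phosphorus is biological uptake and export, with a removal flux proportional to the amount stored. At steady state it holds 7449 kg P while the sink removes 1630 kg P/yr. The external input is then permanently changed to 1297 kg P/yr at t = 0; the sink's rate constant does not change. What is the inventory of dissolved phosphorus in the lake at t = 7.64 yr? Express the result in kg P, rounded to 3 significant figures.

6210 kg P

Residence time τ = M₀/F₀ = 4.570 yr. The eventual steady state is M_∞ = M₀·(F₁/F₀) = 7449 × 1297/1630 = 5927.2 kg P.
The anomaly ΔM(t) = M(t) − M_∞ decays as ΔM₀·e^(−t/τ) with ΔM₀ = 7449 − 5927.2 = 1522 kg P.
At t = 7.64 yr, e^(−t/τ) = e^(−1.672) = 0.1879, so ΔM = 286.0 kg P and M = 5927.2 + 286.0 = 6213.2 kg P.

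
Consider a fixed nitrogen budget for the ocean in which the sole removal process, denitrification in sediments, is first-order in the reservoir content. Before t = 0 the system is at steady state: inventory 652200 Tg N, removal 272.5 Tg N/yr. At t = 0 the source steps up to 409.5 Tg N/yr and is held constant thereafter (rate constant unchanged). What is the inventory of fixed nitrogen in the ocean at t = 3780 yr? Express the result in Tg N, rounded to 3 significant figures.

913000 Tg N

τ = M₀/F₀ = 652200/272.5 = 2393 yr; rate constant k = 1/τ.
New steady state M_∞ = F₁/k = F₁·τ = 409.5 × 2393 = 980100 Tg N.
M(t) = M_∞ + (M₀ − M_∞)·e^(−t/τ); t/τ = 3780/2393 = 1.579, so e^(−t/τ) = 0.2061.
M(t) = 980100 − 327900 × 0.2061 = 912510 Tg N.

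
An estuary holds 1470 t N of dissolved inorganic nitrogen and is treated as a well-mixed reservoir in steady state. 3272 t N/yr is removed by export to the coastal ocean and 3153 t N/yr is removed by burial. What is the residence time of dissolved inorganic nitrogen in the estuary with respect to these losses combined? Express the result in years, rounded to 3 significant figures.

Total removal = 3272 + 3153 = 6425.0 t N/yr.
τ = M / ΣF_out = 1470 / 6425.0 = 0.2288 yr.

0.229 yr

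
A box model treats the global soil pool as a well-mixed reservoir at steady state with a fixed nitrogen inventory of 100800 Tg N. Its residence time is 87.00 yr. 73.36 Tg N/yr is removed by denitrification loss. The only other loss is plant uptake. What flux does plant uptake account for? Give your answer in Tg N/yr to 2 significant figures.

1100 Tg N/yr

Total removal F = M/τ = 100800 / 87.00 = 1159 Tg N/yr.
Plant uptake = F − (73.36) = 1159 − 73.36 = 1085 Tg N/yr.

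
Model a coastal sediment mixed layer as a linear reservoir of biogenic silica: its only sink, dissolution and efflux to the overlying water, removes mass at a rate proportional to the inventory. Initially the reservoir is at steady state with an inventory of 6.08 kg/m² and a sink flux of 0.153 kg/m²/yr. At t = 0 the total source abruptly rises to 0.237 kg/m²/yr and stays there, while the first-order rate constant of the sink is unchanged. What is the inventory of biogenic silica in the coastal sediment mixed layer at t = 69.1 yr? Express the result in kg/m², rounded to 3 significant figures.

τ = M₀/F₀ = 6.08/0.153 = 39.74 yr; rate constant k = 1/τ.
New steady state M_∞ = F₁/k = F₁·τ = 0.237 × 39.74 = 9.4180 kg/m².
M(t) = M_∞ + (M₀ − M_∞)·e^(−t/τ); t/τ = 69.1/39.74 = 1.739, so e^(−t/τ) = 0.1757.
M(t) = 9.4180 − 3.338 × 0.1757 = 8.8315 kg/m².

8.83 kg/m²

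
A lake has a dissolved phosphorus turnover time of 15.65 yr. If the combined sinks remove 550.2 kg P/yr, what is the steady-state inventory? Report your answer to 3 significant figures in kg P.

τ = M/F ⇒ M = τ × F = 15.65 × 550.2 = 8611 kg P.

8610 kg P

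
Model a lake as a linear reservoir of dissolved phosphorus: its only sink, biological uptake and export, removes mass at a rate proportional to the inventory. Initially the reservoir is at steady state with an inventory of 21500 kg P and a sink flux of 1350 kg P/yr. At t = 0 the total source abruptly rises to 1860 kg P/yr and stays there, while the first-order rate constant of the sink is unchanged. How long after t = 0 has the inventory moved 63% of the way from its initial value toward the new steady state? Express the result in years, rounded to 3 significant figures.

15.8 yr

τ = M₀/F₀ = 21500/1350 = 15.93 yr.
The remaining gap fraction is e^(−t/τ); 63% covered ⇒ e^(−t/τ) = 0.370.
t = −τ ln(0.370) = 15.93 × 0.9943 = 15.83 yr.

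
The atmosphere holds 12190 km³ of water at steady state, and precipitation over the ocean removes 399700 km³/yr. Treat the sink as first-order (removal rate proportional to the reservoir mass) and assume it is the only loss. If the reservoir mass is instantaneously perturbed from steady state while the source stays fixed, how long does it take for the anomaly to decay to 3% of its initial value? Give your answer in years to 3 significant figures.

0.107 yr

For a linear reservoir the anomaly decays as exp(−t/τ) with τ = M/F = 12190/399700 = 0.03050 yr.
exp(−t/τ) = 0.03 ⇒ t = −τ ln(0.03) = 0.03050 × 3.507 = 0.1069 yr.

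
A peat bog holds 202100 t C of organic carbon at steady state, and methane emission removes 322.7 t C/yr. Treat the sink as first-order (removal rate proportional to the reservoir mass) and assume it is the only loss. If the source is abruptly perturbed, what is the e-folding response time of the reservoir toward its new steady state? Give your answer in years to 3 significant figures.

For a linear reservoir the response time equals the residence time τ = M/F.
τ = 202100 / 322.7 = 626.3 yr.

626 yr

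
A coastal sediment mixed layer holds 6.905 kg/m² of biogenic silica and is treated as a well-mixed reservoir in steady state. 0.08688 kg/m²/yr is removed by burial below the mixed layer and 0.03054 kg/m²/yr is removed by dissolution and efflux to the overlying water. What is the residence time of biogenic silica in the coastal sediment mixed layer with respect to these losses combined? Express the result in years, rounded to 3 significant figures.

58.8 yr

Total removal = 0.08688 + 0.03054 = 0.11742 kg/m²/yr.
τ = M / ΣF_out = 6.905 / 0.11742 = 58.81 yr.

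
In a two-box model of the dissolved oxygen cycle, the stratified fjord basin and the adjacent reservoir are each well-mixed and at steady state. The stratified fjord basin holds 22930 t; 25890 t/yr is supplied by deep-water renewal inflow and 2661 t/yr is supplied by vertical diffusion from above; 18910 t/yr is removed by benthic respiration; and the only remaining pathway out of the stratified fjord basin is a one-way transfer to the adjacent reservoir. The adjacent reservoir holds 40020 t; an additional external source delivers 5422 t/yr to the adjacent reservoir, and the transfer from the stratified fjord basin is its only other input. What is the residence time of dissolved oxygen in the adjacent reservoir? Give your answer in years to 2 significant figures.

2.7 yr

Balance the stratified fjord basin: ΣF_in = 25890 + 2661 = 28551 t/yr.
Transfer to the adjacent reservoir = ΣF_in − (18910) = 9641.0 t/yr.
Total input to the adjacent reservoir = 9641.0 + 5422 = 15063 t/yr; at steady state this equals its total output.
τ = M / F = 40020 / 15063 = 2.657 yr.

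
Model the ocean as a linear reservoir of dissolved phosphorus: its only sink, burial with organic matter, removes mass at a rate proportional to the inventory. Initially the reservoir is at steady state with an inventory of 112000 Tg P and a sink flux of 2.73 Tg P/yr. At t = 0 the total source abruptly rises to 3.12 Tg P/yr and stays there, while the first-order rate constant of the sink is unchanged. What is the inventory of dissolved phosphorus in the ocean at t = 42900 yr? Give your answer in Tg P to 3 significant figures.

Residence time τ = M₀/F₀ = 41030 yr. The eventual steady state is M_∞ = M₀·(F₁/F₀) = 112000 × 3.12/2.73 = 128000 Tg P.
The anomaly ΔM(t) = M(t) − M_∞ decays as ΔM₀·e^(−t/τ) with ΔM₀ = 112000 − 128000 = −16000 Tg P.
At t = 42900 yr, e^(−t/τ) = e^(−1.046) = 0.3515, so ΔM = −5623 Tg P and M = 128000 − 5623 = 122380 Tg P.

122000 Tg P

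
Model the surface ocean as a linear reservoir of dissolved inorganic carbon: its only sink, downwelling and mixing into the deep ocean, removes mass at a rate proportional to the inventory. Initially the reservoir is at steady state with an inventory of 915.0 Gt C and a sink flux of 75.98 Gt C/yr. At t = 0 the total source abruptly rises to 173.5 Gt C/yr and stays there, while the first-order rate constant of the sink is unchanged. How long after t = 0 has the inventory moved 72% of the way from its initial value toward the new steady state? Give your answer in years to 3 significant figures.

τ = M₀/F₀ = 915.0/75.98 = 12.04 yr.
The remaining gap fraction is e^(−t/τ); 72% covered ⇒ e^(−t/τ) = 0.280.
t = −τ ln(0.280) = 12.04 × 1.273 = 15.33 yr.

15.3 yr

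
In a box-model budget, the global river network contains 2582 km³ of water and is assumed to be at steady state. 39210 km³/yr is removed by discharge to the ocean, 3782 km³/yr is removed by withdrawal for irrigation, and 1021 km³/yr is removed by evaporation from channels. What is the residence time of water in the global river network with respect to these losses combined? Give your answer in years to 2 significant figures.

0.059 yr

Total removal = 39210 + 3782 + 1021 = 44013 km³/yr.
τ = M / ΣF_out = 2582 / 44013 = 0.05866 yr.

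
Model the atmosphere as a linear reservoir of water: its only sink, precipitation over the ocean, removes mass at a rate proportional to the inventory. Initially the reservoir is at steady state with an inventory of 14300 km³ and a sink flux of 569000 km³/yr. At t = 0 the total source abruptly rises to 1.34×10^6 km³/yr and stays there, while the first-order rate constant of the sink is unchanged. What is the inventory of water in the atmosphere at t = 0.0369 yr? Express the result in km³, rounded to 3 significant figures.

29200 km³

τ = M₀/F₀ = 14300/569000 = 0.02513 yr; rate constant k = 1/τ.
New steady state M_∞ = F₁/k = F₁·τ = 1.34×10^6 × 0.02513 = 33677 km³.
M(t) = M_∞ + (M₀ − M_∞)·e^(−t/τ); t/τ = 0.0369/0.02513 = 1.468, so e^(−t/τ) = 0.2303.
M(t) = 33677 − 19380 × 0.2303 = 29214 km³.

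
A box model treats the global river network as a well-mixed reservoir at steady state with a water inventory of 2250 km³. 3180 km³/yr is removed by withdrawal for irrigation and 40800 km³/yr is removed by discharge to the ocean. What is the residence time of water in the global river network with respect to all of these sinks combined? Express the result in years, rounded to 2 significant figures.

Total removal flux = 3180 + 40800 = 43980 km³/yr.
τ = M / ΣF_out = 2250 / 43980 = 0.05116 yr.

0.051 yr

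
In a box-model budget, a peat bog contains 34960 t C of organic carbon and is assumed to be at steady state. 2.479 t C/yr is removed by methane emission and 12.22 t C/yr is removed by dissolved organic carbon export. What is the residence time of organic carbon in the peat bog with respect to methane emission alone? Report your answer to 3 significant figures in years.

Residence time with respect to a single sink: τ = M / F_sink.
τ = 34960 / 2.479 = 14100 yr.

14100 yr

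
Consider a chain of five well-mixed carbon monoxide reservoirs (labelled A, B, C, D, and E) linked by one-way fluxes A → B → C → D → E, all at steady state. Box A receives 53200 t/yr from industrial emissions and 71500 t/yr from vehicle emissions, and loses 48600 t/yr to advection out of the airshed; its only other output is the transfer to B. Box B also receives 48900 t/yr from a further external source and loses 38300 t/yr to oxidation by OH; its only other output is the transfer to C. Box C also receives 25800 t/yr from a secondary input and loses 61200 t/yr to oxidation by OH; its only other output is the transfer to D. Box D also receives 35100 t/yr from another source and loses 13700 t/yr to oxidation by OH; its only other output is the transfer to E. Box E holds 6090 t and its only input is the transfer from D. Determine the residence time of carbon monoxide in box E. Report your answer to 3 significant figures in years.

Box A: F(A→B) = (53200 + 71500) − 48600 = 76100 t/yr.
Box B: F(B→C) = (76100 + 48900) − 38300 = 86700 t/yr.
Box C: F(C→D) = (86700 + 25800) − 61200 = 51300 t/yr.
Box D: F(D→E) = (51300 + 35100) − 13700 = 72700 t/yr.
Box E throughput = its input = 72700 t/yr; τ = 6090 / 72700 = 0.08377 yr.

0.0838 yr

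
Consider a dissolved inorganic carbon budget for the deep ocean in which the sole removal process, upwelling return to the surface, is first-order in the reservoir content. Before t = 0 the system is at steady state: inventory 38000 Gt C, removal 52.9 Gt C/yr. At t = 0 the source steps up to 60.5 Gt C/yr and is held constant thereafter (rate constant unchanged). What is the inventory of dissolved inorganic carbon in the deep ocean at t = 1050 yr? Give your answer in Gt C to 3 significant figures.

42200 Gt C

The sink rate constant is k = F₀/M₀ = 52.9/38000 = 0.001392 yr⁻¹.
Solving dM/dt = F₁ − kM with M(0) = M₀ gives M(t) = F₁/k + (M₀ − F₁/k)·e^(−kt).
F₁/k = 60.5/0.001392 = 43459 Gt C; kt = 0.001392 × 1050 = 1.462, e^(−kt) = 0.2318.
M(1050) = 43459 + (38000 − 43459) × 0.2318 = 43459 − 1266 = 42194 Gt C.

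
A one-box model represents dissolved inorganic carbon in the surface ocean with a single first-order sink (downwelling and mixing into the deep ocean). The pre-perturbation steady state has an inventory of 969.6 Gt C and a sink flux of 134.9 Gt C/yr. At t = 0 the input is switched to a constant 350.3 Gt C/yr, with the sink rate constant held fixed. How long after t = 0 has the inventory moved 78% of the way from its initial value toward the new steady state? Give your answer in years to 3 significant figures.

10.9 yr

τ = M₀/F₀ = 969.6/134.9 = 7.188 yr.
The remaining gap fraction is e^(−t/τ); 78% covered ⇒ e^(−t/τ) = 0.220.
t = −τ ln(0.220) = 7.188 × 1.514 = 10.88 yr.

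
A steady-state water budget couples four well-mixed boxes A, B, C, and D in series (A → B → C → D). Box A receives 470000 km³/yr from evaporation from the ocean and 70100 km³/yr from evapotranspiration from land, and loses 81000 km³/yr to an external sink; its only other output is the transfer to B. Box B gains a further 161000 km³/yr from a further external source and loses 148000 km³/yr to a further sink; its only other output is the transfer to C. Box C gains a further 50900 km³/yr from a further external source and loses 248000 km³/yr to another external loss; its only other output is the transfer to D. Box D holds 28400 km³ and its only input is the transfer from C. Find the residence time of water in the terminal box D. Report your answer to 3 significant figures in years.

0.103 yr

Box A: F(A→B) = (470000 + 70100) − 81000 = 459100 km³/yr.
Box B: F(B→C) = (459100 + 161000) − 148000 = 472100 km³/yr.
Box C: F(C→D) = (472100 + 50900) − 248000 = 275000 km³/yr.
Box D throughput = its input = 275000 km³/yr; τ = 28400 / 275000 = 0.1033 yr.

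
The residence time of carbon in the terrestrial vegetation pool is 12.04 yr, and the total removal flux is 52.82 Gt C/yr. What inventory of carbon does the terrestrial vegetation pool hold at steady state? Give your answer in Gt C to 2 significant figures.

640 Gt C

τ = M/F ⇒ M = τ × F = 12.04 × 52.82 = 636.0 Gt C.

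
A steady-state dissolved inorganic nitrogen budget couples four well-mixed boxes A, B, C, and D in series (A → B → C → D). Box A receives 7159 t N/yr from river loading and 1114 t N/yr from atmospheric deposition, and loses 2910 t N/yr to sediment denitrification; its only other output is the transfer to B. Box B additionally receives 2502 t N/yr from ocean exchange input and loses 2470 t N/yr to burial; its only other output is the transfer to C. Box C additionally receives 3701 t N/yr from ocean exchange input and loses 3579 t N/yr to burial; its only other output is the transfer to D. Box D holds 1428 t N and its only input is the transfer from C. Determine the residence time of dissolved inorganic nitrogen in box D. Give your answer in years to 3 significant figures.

0.259 yr

Box A: F(A→B) = (7159 + 1114) − 2910 = 5363.0 t N/yr.
Box B: F(B→C) = (5363.0 + 2502) − 2470 = 5395.0 t N/yr.
Box C: F(C→D) = (5395.0 + 3701) − 3579 = 5517.0 t N/yr.
Box D throughput = its input = 5517.0 t N/yr; τ = 1428 / 5517.0 = 0.2588 yr.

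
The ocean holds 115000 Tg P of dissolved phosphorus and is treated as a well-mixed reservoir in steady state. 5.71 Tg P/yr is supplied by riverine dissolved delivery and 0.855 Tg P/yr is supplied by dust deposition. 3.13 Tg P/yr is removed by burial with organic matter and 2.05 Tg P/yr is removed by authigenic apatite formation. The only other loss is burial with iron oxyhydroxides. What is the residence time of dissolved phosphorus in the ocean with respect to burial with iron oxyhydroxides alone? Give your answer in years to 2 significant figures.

83000 yr

At steady state ΣF_in = ΣF_out.
ΣF_in = 5.71 + 0.855 = 6.5650 Tg P/yr.
Burial with iron oxyhydroxides flux = ΣF_in − (3.13 + 2.05) = 6.5650 − 5.180 = 1.385 Tg P/yr.
τ = M / F = 115000 / 1.385 = 83030 yr.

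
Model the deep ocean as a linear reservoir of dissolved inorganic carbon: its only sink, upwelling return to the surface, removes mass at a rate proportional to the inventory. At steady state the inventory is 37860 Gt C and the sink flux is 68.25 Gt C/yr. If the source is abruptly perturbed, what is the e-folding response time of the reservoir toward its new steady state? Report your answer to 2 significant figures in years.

550 yr

For a linear reservoir the response time equals the residence time τ = M/F.
τ = 37860 / 68.25 = 554.7 yr.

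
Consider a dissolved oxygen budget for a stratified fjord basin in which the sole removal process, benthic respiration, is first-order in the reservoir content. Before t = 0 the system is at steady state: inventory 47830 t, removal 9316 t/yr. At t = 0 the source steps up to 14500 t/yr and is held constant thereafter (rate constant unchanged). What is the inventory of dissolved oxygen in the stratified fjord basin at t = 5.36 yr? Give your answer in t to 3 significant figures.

τ = M₀/F₀ = 47830/9316 = 5.134 yr; rate constant k = 1/τ.
New steady state M_∞ = F₁/k = F₁·τ = 14500 × 5.134 = 74446 t.
M(t) = M_∞ + (M₀ − M_∞)·e^(−t/τ); t/τ = 5.36/5.134 = 1.044, so e^(−t/τ) = 0.3520.
M(t) = 74446 − 26620 × 0.3520 = 65076 t.

65100 t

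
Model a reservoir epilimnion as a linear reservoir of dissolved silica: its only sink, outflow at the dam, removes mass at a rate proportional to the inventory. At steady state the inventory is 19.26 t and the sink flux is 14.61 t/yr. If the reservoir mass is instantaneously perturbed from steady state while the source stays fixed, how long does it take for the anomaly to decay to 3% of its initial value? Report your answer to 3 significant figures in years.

4.62 yr

For a linear reservoir the anomaly decays as exp(−t/τ) with τ = M/F = 19.26/14.61 = 1.318 yr.
exp(−t/τ) = 0.03 ⇒ t = −τ ln(0.03) = 1.318 × 3.507 = 4.623 yr.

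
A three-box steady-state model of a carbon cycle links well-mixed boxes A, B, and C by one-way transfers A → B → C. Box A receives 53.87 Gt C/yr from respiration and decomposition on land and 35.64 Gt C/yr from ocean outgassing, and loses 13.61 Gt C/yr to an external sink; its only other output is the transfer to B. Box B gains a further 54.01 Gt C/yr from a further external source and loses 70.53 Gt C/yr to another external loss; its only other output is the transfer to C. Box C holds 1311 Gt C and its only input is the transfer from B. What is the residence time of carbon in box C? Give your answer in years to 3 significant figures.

Box A: F(A→B) = (53.87 + 35.64) − 13.61 = 75.900 Gt C/yr.
Box B: F(B→C) = (75.900 + 54.01) − 70.53 = 59.380 Gt C/yr.
Box C throughput = its input = 59.380 Gt C/yr; τ = 1311 / 59.380 = 22.08 yr.

22.1 yr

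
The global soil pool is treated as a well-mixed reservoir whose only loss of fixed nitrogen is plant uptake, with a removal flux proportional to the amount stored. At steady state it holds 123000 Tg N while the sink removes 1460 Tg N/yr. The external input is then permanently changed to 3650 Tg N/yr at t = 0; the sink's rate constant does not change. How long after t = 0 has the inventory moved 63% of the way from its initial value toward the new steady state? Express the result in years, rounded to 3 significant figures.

83.8 yr

τ = M₀/F₀ = 123000/1460 = 84.25 yr.
The remaining gap fraction is e^(−t/τ); 63% covered ⇒ e^(−t/τ) = 0.370.
t = −τ ln(0.370) = 84.25 × 0.9943 = 83.76 yr.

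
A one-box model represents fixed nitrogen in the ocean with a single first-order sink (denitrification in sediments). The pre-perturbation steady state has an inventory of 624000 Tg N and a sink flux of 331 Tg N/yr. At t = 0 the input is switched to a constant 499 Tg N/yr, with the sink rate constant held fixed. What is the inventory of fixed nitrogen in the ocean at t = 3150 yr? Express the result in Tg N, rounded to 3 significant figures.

Residence time τ = M₀/F₀ = 1885 yr. The eventual steady state is M_∞ = M₀·(F₁/F₀) = 624000 × 499/331 = 940710 Tg N.
The anomaly ΔM(t) = M(t) − M_∞ decays as ΔM₀·e^(−t/τ) with ΔM₀ = 624000 − 940710 = −316700 Tg N.
At t = 3150 yr, e^(−t/τ) = e^(−1.671) = 0.1881, so ΔM = −59570 Tg N and M = 940710 − 59570 = 881150 Tg N.

881000 Tg N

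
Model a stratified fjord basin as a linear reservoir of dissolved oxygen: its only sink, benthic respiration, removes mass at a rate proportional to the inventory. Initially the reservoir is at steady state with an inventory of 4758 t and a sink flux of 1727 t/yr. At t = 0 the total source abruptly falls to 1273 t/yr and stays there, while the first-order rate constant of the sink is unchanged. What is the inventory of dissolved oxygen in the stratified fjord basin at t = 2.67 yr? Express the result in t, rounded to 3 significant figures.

Residence time τ = M₀/F₀ = 2.755 yr. The eventual steady state is M_∞ = M₀·(F₁/F₀) = 4758 × 1273/1727 = 3507.2 t.
The anomaly ΔM(t) = M(t) − M_∞ decays as ΔM₀·e^(−t/τ) with ΔM₀ = 4758 − 3507.2 = 1251 t.
At t = 2.67 yr, e^(−t/τ) = e^(−0.9691) = 0.3794, so ΔM = 474.6 t and M = 3507.2 + 474.6 = 3981.8 t.

3980 t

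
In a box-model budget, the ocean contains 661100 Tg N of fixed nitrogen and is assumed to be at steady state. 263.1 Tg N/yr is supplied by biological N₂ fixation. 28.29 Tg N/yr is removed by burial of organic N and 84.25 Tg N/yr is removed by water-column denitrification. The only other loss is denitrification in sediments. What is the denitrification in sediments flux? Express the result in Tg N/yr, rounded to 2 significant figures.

150 Tg N/yr

At steady state ΣF_in = ΣF_out.
ΣF_in = 263.10 Tg N/yr.
Denitrification in sediments flux = ΣF_in − (28.29 + 84.25) = 263.10 − 112.5 = 150.6 Tg N/yr.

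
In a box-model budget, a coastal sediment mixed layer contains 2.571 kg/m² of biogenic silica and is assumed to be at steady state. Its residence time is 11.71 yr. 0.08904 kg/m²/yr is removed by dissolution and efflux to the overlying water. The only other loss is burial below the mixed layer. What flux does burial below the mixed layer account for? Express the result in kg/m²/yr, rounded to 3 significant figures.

0.131 kg/m²/yr

Total removal F = M/τ = 2.571 / 11.71 = 0.2196 kg/m²/yr.
Burial below the mixed layer = F − (0.08904) = 0.2196 − 0.08904 = 0.1305 kg/m²/yr.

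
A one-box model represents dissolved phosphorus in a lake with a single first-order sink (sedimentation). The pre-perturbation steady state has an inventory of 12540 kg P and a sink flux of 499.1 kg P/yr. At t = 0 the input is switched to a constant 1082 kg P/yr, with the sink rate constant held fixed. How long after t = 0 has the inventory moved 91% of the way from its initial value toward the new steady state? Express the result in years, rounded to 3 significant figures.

60.5 yr

τ = M₀/F₀ = 12540/499.1 = 25.13 yr.
The remaining gap fraction is e^(−t/τ); 91% covered ⇒ e^(−t/τ) = 0.0900.
t = −τ ln(0.0900) = 25.13 × 2.408 = 60.50 yr.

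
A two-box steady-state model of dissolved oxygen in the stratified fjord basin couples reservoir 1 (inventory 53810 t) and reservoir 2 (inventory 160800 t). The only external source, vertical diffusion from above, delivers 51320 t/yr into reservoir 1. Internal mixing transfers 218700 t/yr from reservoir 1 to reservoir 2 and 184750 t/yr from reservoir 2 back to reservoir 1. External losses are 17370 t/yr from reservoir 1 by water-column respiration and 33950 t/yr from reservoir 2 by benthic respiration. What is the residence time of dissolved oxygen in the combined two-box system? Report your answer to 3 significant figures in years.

Treat the two boxes together as one reservoir: the mixing fluxes between them are internal recycling, so τ = ΣM / Σ(external losses).
M_total = 53810 + 160800 = 214610 t.
ΣF_external_out = 17370 + 33950 = 51320 t/yr.
τ = M_total / ΣF_ext = 214610 / 51320 = 4.182 yr.

4.18 yr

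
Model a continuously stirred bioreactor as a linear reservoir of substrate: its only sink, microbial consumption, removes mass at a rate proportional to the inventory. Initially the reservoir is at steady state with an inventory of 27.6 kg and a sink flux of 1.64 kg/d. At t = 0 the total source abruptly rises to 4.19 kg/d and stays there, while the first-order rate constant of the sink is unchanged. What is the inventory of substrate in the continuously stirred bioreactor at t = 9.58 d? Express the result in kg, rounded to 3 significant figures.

46.2 kg

The sink rate constant is k = F₀/M₀ = 1.64/27.6 = 0.05942 d⁻¹.
Solving dM/dt = F₁ − kM with M(0) = M₀ gives M(t) = F₁/k + (M₀ − F₁/k)·e^(−kt).
F₁/k = 4.19/0.05942 = 70.515 kg; kt = 0.05942 × 9.58 = 0.5692, e^(−kt) = 0.5660.
M(9.58) = 70.515 + (27.6 − 70.515) × 0.5660 = 70.515 − 24.29 = 46.227 kg.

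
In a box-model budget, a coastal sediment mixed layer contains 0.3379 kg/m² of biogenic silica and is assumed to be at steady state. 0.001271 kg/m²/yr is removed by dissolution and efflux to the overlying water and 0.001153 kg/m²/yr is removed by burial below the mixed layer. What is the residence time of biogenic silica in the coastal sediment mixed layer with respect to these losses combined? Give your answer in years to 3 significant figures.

139 yr

Total removal = 0.001271 + 0.001153 = 0.0024240 kg/m²/yr.
τ = M / ΣF_out = 0.3379 / 0.0024240 = 139.4 yr.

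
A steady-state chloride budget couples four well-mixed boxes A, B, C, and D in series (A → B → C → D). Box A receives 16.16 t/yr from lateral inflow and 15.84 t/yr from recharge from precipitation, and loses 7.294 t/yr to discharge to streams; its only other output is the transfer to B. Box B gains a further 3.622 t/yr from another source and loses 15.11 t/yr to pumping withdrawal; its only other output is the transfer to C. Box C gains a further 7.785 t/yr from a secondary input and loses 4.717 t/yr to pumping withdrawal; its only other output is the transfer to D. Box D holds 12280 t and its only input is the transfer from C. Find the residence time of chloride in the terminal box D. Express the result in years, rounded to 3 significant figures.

Box A: F(A→B) = (16.16 + 15.84) − 7.294 = 24.706 t/yr.
Box B: F(B→C) = (24.706 + 3.622) − 15.11 = 13.218 t/yr.
Box C: F(C→D) = (13.218 + 7.785) − 4.717 = 16.286 t/yr.
Box D throughput = its input = 16.286 t/yr; τ = 12280 / 16.286 = 754.0 yr.

754 yr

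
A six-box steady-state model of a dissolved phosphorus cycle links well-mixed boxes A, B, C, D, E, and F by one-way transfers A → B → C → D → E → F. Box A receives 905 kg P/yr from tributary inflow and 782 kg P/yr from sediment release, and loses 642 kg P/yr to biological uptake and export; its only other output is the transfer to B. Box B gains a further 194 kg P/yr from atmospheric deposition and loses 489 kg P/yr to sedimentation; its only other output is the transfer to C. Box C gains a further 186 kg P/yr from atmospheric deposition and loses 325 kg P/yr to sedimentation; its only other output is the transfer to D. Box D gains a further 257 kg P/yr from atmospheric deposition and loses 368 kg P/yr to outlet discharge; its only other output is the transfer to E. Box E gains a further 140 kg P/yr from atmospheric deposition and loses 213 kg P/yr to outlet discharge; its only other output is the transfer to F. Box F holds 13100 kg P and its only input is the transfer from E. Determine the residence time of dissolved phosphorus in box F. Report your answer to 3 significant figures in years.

30.7 yr

Box A: F(A→B) = (905 + 782) − 642 = 1045.0 kg P/yr.
Box B: F(B→C) = (1045.0 + 194) − 489 = 750.00 kg P/yr.
Box C: F(C→D) = (750.00 + 186) − 325 = 611.00 kg P/yr.
Box D: F(D→E) = (611.00 + 257) − 368 = 500.00 kg P/yr.
Box E: F(E→F) = (500.00 + 140) − 213 = 427.00 kg P/yr.
Box F throughput = its input = 427.00 kg P/yr; τ = 13100 / 427.00 = 30.68 yr.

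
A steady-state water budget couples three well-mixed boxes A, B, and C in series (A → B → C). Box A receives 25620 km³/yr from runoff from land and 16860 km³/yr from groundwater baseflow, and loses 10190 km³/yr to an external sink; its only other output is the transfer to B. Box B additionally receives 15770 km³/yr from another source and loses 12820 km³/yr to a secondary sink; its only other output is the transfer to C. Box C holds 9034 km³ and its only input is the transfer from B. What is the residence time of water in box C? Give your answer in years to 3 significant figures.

0.256 yr

Box A: F(A→B) = (25620 + 16860) − 10190 = 32290 km³/yr.
Box B: F(B→C) = (32290 + 15770) − 12820 = 35240 km³/yr.
Box C throughput = its input = 35240 km³/yr; τ = 9034 / 35240 = 0.2564 yr.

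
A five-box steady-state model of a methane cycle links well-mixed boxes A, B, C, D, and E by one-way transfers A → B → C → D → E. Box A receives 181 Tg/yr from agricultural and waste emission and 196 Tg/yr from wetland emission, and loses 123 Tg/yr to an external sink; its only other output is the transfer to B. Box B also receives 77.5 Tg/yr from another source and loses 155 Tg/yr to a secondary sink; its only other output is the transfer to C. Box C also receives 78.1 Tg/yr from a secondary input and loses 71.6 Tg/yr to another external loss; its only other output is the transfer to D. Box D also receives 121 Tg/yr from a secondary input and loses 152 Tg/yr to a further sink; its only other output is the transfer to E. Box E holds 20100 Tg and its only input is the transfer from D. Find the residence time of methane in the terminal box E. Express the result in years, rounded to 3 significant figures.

Box A: F(A→B) = (181 + 196) − 123 = 254.00 Tg/yr.
Box B: F(B→C) = (254.00 + 77.5) − 155 = 176.50 Tg/yr.
Box C: F(C→D) = (176.50 + 78.1) − 71.6 = 183.00 Tg/yr.
Box D: F(D→E) = (183.00 + 121) − 152 = 152.00 Tg/yr.
Box E throughput = its input = 152.00 Tg/yr; τ = 20100 / 152.00 = 132.2 yr.

132 yr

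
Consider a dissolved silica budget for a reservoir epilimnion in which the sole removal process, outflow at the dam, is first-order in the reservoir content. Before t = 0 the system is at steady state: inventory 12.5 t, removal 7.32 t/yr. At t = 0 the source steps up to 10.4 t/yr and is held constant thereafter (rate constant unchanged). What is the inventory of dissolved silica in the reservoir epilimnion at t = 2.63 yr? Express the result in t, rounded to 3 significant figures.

The sink rate constant is k = F₀/M₀ = 7.32/12.5 = 0.5856 yr⁻¹.
Solving dM/dt = F₁ − kM with M(0) = M₀ gives M(t) = F₁/k + (M₀ − F₁/k)·e^(−kt).
F₁/k = 10.4/0.5856 = 17.760 t; kt = 0.5856 × 2.63 = 1.540, e^(−kt) = 0.2144.
M(2.63) = 17.760 + (12.5 − 17.760) × 0.2144 = 17.760 − 1.127 = 16.632 t.

16.6 t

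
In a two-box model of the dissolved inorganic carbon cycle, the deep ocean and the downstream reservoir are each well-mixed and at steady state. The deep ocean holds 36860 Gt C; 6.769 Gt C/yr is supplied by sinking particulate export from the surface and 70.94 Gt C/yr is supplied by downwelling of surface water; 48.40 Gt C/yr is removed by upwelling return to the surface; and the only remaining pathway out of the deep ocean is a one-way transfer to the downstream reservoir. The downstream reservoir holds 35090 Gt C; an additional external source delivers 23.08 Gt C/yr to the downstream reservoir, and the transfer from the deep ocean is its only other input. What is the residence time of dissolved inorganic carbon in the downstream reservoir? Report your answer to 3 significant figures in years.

Balance the deep ocean: ΣF_in = 6.769 + 70.94 = 77.709 Gt C/yr.
Transfer to the downstream reservoir = ΣF_in − (48.40) = 29.309 Gt C/yr.
Total input to the downstream reservoir = 29.309 + 23.08 = 52.389 Gt C/yr; at steady state this equals its total output.
τ = M / F = 35090 / 52.389 = 669.8 yr.

670 yr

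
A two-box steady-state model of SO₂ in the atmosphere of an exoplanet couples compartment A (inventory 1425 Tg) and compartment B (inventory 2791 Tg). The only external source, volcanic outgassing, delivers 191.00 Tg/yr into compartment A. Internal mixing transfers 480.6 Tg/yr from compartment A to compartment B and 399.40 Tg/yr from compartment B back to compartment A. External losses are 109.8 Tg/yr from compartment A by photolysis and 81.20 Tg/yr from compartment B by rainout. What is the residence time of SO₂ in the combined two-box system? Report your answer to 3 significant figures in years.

22.1 yr

Treat the two boxes together as one reservoir: the mixing fluxes between them are internal recycling, so τ = ΣM / Σ(external losses).
M_total = 1425 + 2791 = 4216.0 Tg.
ΣF_external_out = 109.8 + 81.20 = 191.00 Tg/yr.
τ = M_total / ΣF_ext = 4216.0 / 191.00 = 22.07 yr.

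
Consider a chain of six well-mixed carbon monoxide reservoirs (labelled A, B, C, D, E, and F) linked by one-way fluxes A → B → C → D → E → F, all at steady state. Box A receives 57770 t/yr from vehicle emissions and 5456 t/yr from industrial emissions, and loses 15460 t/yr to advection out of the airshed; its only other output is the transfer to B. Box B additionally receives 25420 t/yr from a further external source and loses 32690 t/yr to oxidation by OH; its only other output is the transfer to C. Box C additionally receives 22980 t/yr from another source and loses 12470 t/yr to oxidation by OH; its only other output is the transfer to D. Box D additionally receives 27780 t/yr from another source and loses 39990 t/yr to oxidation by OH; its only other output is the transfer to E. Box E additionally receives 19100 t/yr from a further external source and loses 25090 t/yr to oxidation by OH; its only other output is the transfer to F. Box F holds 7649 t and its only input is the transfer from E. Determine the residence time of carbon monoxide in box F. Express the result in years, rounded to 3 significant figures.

0.233 yr

Box A: F(A→B) = (57770 + 5456) − 15460 = 47766 t/yr.
Box B: F(B→C) = (47766 + 25420) − 32690 = 40496 t/yr.
Box C: F(C→D) = (40496 + 22980) − 12470 = 51006 t/yr.
Box D: F(D→E) = (51006 + 27780) − 39990 = 38796 t/yr.
Box E: F(E→F) = (38796 + 19100) − 25090 = 32806 t/yr.
Box F throughput = its input = 32806 t/yr; τ = 7649 / 32806 = 0.2332 yr.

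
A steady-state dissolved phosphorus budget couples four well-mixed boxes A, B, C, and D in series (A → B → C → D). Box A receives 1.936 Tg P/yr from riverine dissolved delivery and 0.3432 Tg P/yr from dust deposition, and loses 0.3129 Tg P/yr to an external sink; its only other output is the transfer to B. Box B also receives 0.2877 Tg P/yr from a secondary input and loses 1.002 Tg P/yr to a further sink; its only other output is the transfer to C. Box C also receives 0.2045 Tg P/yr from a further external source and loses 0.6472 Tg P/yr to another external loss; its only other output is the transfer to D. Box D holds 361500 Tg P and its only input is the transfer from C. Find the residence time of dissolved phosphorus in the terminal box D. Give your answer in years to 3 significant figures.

Box A: F(A→B) = (1.936 + 0.3432) − 0.3129 = 1.9663 Tg P/yr.
Box B: F(B→C) = (1.9663 + 0.2877) − 1.002 = 1.2520 Tg P/yr.
Box C: F(C→D) = (1.2520 + 0.2045) − 0.6472 = 0.80930 Tg P/yr.
Box D throughput = its input = 0.80930 Tg P/yr; τ = 361500 / 0.80930 = 446700 yr.

447000 yr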